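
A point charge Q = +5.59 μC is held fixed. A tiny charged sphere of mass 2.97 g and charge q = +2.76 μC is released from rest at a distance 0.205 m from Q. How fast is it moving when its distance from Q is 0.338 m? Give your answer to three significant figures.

13.4 m/s

Only the electrostatic force acts, so mechanical energy is conserved: ½mv² = U₁ − U₂ = kQq(1/r₁ − 1/r₂).
U₁ − U₂ = (8.99×10⁹ N·m²/C²)(5.59×10⁻⁶ C)(2.76×10⁻⁶ C)(1/0.205 − 1/0.338) = 0.266 J.
v = √(2·0.266/2.97×10⁻³) = 13.4 m/s.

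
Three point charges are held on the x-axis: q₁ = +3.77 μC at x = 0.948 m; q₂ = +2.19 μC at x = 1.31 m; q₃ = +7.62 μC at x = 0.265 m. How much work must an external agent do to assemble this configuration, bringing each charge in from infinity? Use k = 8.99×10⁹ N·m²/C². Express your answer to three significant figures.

0.727 J

The assembly work is the sum of pairwise potential energies, U = Σ_{i<j} kqᵢqⱼ/rᵢⱼ.
Pair separations: r₁₂ = 0.362 m, r₁₃ = 0.683 m, r₂₃ = 1.04 m.
U = (0.205) + (0.378) + (0.144) = 0.727 J.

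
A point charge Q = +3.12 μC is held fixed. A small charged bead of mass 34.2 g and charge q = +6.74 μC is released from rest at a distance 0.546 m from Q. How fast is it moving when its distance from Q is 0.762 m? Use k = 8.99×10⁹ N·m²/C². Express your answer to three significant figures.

Only the electrostatic force acts, so mechanical energy is conserved: ½mv² = U₁ − U₂ = kQq(1/r₁ − 1/r₂).
U₁ − U₂ = (8.99×10⁹ N·m²/C²)(3.12×10⁻⁶ C)(6.74×10⁻⁶ C)(1/0.546 − 1/0.762) = 0.0981 J.
v = √(2·0.0981/0.0342) = 2.40 m/s.

2.40 m/s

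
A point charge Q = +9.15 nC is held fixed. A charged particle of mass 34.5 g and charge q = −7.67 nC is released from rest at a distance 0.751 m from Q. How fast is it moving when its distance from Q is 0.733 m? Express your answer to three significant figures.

1.09×10⁻³ m/s

Only the electrostatic force acts, so mechanical energy is conserved: ½mv² = U₁ − U₂ = kQq(1/r₁ − 1/r₂).
U₁ − U₂ = (8.99×10⁹ N·m²/C²)(9.15×10⁻⁹ C)(-7.67×10⁻⁹ C)(1/0.751 − 1/0.733) = 2.06×10⁻⁸ J.
v = √(2·2.06×10⁻⁸/0.0345) = 1.09×10⁻³ m/s.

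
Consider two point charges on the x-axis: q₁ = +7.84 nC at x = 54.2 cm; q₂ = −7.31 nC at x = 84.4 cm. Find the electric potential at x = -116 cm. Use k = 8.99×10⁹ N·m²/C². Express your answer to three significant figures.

Electric potential is a scalar, so the contributions from each charge add algebraically: V = Σ kqᵢ/rᵢ.
Distances from the field point to each charge: r₁ = 1.70 m, r₂ = 2.00 m.
V = k[(7.84×10⁻⁹)/(1.70) + (-7.31×10⁻⁹)/(2.00)] = 8.62 V.

8.62 V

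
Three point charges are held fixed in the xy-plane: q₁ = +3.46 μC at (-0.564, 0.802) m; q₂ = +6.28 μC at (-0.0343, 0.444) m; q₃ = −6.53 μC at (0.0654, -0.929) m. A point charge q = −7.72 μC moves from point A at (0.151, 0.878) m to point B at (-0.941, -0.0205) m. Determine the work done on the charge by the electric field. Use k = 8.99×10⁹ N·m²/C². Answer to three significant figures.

The work done by the electric force is W_field = −ΔU = −q(V_B − V_A) = q(V_A − V_B).
At A: distances to the source charges are 0.719 m, 0.472 m, 1.81 m; V_A = Σ kqᵢ/rᵢ = 1.30×10⁵ V.
At B: distances to the source charges are 0.905 m, 1.02 m, 1.36 m; V_B = Σ kqᵢ/rᵢ = 4.65×10⁴ V.
ΔV = V_B − V_A = -8.39×10⁴ V.
W_field = −qΔV = −(-7.72×10⁻⁶ C)(-8.39×10⁴ V) = -0.648 J.

-0.648 J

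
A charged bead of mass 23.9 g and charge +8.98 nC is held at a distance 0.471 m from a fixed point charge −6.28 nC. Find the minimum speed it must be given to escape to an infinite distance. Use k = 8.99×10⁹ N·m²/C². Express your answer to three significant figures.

To just escape, total mechanical energy must reach zero at infinity: ½mv²_min + U = 0, so ½mv²_min = −U = |kQq|/r.
|U| = |kQq|/r = (8.99×10⁹ N·m²/C²)(6.28×10⁻⁹)(8.98×10⁻⁹)/(0.471) = 1.08×10⁻⁶ J.
v_min = √(2|U|/m) = √(2·1.08×10⁻⁶/0.0239) = 9.49×10⁻³ m/s.

9.49×10⁻³ m/s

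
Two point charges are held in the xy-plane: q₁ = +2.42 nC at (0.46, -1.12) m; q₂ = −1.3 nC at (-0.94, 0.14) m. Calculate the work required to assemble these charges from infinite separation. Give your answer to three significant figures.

-1.50×10⁻⁸ J

The work to assemble the configuration equals its total potential energy, U = Σ kqᵢqⱼ/rᵢⱼ over all pairs.
Pair separations: r₁₂ = 1.88 m.
U = (-1.50×10⁻⁸) = -1.50×10⁻⁸ J.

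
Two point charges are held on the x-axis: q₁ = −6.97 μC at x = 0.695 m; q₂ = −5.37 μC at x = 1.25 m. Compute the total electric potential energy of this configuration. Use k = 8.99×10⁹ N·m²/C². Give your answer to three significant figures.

The assembly work is the sum of pairwise potential energies, U = Σ_{i<j} kqᵢqⱼ/rᵢⱼ.
Pair separations: r₁₂ = 0.555 m.
U = (0.606) = 0.606 J.

0.606 J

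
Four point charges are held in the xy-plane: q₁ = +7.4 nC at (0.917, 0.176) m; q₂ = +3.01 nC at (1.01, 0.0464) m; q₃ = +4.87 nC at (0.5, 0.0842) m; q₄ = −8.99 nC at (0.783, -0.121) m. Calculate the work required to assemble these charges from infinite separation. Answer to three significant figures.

The work to assemble the configuration equals its total potential energy, U = Σ kqᵢqⱼ/rᵢⱼ over all pairs.
Pair separations: r₁₂ = 0.160 m, r₁₃ = 0.427 m, r₁₄ = 0.326 m, r₂₃ = 0.511 m, r₂₄ = 0.282 m, r₃₄ = 0.350 m.
Summing all 6 pair terms gives U = -1.55×10⁻⁶ J.

-1.55×10⁻⁶ J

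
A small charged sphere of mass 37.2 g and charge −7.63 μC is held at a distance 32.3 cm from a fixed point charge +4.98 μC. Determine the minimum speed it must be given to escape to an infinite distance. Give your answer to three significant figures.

7.54 m/s

To just escape, total mechanical energy must reach zero at infinity: ½mv²_min + U = 0, so ½mv²_min = −U = |kQq|/r.
|U| = |kQq|/r = (8.99×10⁹ N·m²/C²)(4.98×10⁻⁶)(7.63×10⁻⁶)/(0.323) = 1.06 J.
v_min = √(2|U|/m) = √(2·1.06/0.0372) = 7.54 m/s.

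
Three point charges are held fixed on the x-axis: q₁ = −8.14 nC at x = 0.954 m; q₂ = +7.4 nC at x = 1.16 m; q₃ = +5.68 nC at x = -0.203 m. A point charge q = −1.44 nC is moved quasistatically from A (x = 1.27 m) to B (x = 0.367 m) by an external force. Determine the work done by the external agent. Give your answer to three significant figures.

For quasistatic motion the external work equals the change in potential energy: W_ext = qΔV = q(V_B − V_A).
At A: distances to the source charges are 0.316 m, 0.110 m, 1.47 m; V_A = Σ kqᵢ/rᵢ = 408 V.
At B: distances to the source charges are 0.587 m, 0.793 m, 0.570 m; V_B = Σ kqᵢ/rᵢ = 48.8 V.
ΔV = V_B − V_A = -359 V.
W_ext = qΔV = (-1.44×10⁻⁹ C)(-359 V) = 5.17×10⁻⁷ J.

5.17×10⁻⁷ J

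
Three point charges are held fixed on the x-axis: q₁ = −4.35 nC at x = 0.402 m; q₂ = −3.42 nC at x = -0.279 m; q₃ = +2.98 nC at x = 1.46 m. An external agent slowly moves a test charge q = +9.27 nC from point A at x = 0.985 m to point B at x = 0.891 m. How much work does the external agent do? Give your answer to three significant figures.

For quasistatic motion the external work equals the change in potential energy: W_ext = qΔV = q(V_B − V_A).
At A: distances to the source charges are 0.583 m, 1.26 m, 0.475 m; V_A = Σ kqᵢ/rᵢ = -35.0 V.
At B: distances to the source charges are 0.489 m, 1.17 m, 0.569 m; V_B = Σ kqᵢ/rᵢ = -59.2 V.
ΔV = V_B − V_A = -24.2 V.
W_ext = qΔV = (9.27×10⁻⁹ C)(-24.2 V) = -2.24×10⁻⁷ J.

-2.24×10⁻⁷ J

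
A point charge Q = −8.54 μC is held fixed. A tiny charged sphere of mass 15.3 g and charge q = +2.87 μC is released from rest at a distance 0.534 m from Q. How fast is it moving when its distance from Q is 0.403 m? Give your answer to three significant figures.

4.19 m/s

Only the electrostatic force acts, so mechanical energy is conserved: ½mv² = U₁ − U₂ = kQq(1/r₁ − 1/r₂).
U₁ − U₂ = (8.99×10⁹ N·m²/C²)(-8.54×10⁻⁶ C)(2.87×10⁻⁶ C)(1/0.534 − 1/0.403) = 0.134 J.
v = √(2·0.134/0.0153) = 4.19 m/s.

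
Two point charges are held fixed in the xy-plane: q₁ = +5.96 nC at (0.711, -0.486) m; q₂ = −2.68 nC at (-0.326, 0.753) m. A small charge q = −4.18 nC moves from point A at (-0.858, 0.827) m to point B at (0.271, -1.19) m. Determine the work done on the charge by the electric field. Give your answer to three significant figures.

2.98×10⁻⁷ J

The work done by the electric force is W_field = −ΔU = −q(V_B − V_A) = q(V_A − V_B).
At A: distances to the source charges are 2.05 m, 0.537 m; V_A = Σ kqᵢ/rᵢ = -18.7 V.
At B: distances to the source charges are 0.830 m, 2.03 m; V_B = Σ kqᵢ/rᵢ = 52.7 V.
ΔV = V_B − V_A = 71.4 V.
W_field = −qΔV = −(-4.18×10⁻⁹ C)(71.4 V) = 2.98×10⁻⁷ J.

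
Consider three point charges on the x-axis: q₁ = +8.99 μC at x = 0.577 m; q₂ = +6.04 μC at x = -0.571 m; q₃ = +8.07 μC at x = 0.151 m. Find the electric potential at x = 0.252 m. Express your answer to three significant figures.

1.03×10⁶ V

The total potential is the scalar sum of each charge's contribution, V = Σ kqᵢ/rᵢ.
Distances from the field point to each charge: r₁ = 0.325 m, r₂ = 0.823 m, r₃ = 0.101 m.
V = k[(8.99×10⁻⁶)/(0.325) + (6.04×10⁻⁶)/(0.823) + (8.07×10⁻⁶)/(0.101)] = 1.03×10⁶ V.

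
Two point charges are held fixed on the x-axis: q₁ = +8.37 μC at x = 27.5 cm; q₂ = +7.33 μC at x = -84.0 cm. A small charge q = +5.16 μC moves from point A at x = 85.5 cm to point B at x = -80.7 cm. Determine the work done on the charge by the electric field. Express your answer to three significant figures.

The work done by the electric force is W_field = −ΔU = −q(V_B − V_A) = q(V_A − V_B).
At A: distances to the source charges are 0.580 m, 1.69 m; V_A = Σ kqᵢ/rᵢ = 1.69×10⁵ V.
At B: distances to the source charges are 1.08 m, 0.0330 m; V_B = Σ kqᵢ/rᵢ = 2.07×10⁶ V.
ΔV = V_B − V_A = 1.90×10⁶ V.
W_field = −qΔV = −(5.16×10⁻⁶ C)(1.90×10⁶ V) = -9.79 J.

-9.79 J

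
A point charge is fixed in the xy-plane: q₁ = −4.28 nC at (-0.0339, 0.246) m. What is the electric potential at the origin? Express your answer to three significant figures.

-155 V

The total potential is the scalar sum of each charge's contribution, V = Σ kqᵢ/rᵢ.
Distances from the field point to each charge: r₁ = 0.248 m.
V = k[(-4.28×10⁻⁹)/(0.248)] = -155 V.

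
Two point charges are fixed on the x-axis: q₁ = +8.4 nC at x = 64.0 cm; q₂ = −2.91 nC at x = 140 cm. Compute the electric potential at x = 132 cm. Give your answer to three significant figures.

-216 V

Electric potential is a scalar, so the contributions from each charge add algebraically: V = Σ kqᵢ/rᵢ.
Distances from the field point to each charge: r₁ = 0.680 m, r₂ = 0.0800 m.
V = k[(8.40×10⁻⁹)/(0.680) + (-2.91×10⁻⁹)/(0.0800)] = -216 V.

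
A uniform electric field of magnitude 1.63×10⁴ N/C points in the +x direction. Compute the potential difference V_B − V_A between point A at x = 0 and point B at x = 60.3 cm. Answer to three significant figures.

-9830 V

In a uniform field, potential decreases in the direction of E: V_B − V_A = −E·Δx.
V_B − V_A = −(1.63×10⁴ V/m)(0.603 m) = -9830 V.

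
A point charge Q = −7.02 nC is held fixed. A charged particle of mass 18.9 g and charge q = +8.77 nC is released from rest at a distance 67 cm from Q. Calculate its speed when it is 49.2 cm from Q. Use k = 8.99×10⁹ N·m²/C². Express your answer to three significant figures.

Only the electrostatic force acts, so mechanical energy is conserved: ½mv² = U₁ − U₂ = kQq(1/r₁ − 1/r₂).
U₁ − U₂ = (8.99×10⁹ N·m²/C²)(-7.02×10⁻⁹ C)(8.77×10⁻⁹ C)(1/0.670 − 1/0.492) = 2.99×10⁻⁷ J.
v = √(2·2.99×10⁻⁷/0.0189) = 5.62×10⁻³ m/s.

5.62×10⁻³ m/s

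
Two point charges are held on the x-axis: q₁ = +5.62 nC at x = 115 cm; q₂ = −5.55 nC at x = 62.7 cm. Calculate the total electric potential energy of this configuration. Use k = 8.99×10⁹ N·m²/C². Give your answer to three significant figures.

-5.36×10⁻⁷ J

The assembly work is the sum of pairwise potential energies, U = Σ_{i<j} kqᵢqⱼ/rᵢⱼ.
Pair separations: r₁₂ = 0.523 m.
U = (-5.36×10⁻⁷) = -5.36×10⁻⁷ J.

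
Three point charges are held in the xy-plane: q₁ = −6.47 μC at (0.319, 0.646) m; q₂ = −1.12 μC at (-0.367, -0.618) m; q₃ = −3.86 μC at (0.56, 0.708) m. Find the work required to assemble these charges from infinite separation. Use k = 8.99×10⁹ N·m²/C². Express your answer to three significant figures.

The work to assemble the configuration equals its total potential energy, U = Σ kqᵢqⱼ/rᵢⱼ over all pairs.
Pair separations: r₁₂ = 1.44 m, r₁₃ = 0.249 m, r₂₃ = 1.62 m.
U = (0.0453) + (0.902) + (0.0240) = 0.972 J.

0.972 J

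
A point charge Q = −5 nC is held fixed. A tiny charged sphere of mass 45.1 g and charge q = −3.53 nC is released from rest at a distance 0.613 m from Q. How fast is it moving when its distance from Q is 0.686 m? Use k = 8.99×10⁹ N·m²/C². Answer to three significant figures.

Only the electrostatic force acts, so mechanical energy is conserved: ½mv² = U₁ − U₂ = kQq(1/r₁ − 1/r₂).
U₁ − U₂ = (8.99×10⁹ N·m²/C²)(-5.00×10⁻⁹ C)(-3.53×10⁻⁹ C)(1/0.613 − 1/0.686) = 2.75×10⁻⁸ J.
v = √(2·2.75×10⁻⁸/0.0451) = 1.11×10⁻³ m/s.

1.11×10⁻³ m/s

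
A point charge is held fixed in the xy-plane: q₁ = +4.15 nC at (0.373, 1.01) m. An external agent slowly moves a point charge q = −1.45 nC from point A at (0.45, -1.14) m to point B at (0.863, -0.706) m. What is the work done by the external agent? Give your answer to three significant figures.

For quasistatic motion the external work equals the change in potential energy: W_ext = qΔV = q(V_B − V_A).
At A: distance to the source charge is 2.15 m; V_A = kq₁/r = 17.3 V.
At B: distance to the source charge is 1.78 m; V_B = kq₁/r = 20.9 V.
ΔV = V_B − V_A = 3.56 V.
W_ext = qΔV = (-1.45×10⁻⁹ C)(3.56 V) = -5.17×10⁻⁹ J.

-5.17×10⁻⁹ J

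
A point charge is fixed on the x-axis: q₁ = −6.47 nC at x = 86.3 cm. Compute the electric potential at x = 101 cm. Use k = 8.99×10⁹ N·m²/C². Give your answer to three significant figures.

-396 V

Electric potential is a scalar, so the contributions from each charge add algebraically: V = Σ kqᵢ/rᵢ.
V = k[(-6.47×10⁻⁹)/(0.147)] = -396 V.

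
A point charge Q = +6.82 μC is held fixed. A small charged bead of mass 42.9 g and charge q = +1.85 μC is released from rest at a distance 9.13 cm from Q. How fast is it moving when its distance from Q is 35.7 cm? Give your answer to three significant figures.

6.57 m/s

Only the electrostatic force acts, so mechanical energy is conserved: ½mv² = U₁ − U₂ = kQq(1/r₁ − 1/r₂).
U₁ − U₂ = (8.99×10⁹ N·m²/C²)(6.82×10⁻⁶ C)(1.85×10⁻⁶ C)(1/0.0913 − 1/0.357) = 0.925 J.
v = √(2·0.925/0.0429) = 6.57 m/s.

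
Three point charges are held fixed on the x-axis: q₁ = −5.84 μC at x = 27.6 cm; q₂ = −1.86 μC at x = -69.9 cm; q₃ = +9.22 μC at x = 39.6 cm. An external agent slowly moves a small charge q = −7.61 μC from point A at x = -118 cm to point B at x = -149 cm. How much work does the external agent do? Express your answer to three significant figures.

-0.0861 J

For quasistatic motion the external work equals the change in potential energy: W_ext = qΔV = q(V_B − V_A).
At A: distances to the source charges are 1.46 m, 0.481 m, 1.58 m; V_A = Σ kqᵢ/rᵢ = -1.82×10⁴ V.
At B: distances to the source charges are 1.77 m, 0.791 m, 1.89 m; V_B = Σ kqᵢ/rᵢ = -6920 V.
ΔV = V_B − V_A = 1.13×10⁴ V.
W_ext = qΔV = (-7.61×10⁻⁶ C)(1.13×10⁴ V) = -0.0861 J.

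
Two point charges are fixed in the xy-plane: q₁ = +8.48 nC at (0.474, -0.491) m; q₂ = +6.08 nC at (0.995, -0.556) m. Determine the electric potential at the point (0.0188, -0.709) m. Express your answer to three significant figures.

206 V

Electric potential is a scalar, so the contributions from each charge add algebraically: V = Σ kqᵢ/rᵢ.
Distances from the field point to each charge: r₁ = 0.505 m, r₂ = 0.988 m.
V = k[(8.48×10⁻⁹)/(0.505) + (6.08×10⁻⁹)/(0.988)] = 206 V.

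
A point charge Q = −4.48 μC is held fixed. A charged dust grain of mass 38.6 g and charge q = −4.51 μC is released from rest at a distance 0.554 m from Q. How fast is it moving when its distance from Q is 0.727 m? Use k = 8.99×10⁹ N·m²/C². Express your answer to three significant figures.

2.01 m/s

Only the electrostatic force acts, so mechanical energy is conserved: ½mv² = U₁ − U₂ = kQq(1/r₁ − 1/r₂).
U₁ − U₂ = (8.99×10⁹ N·m²/C²)(-4.48×10⁻⁶ C)(-4.51×10⁻⁶ C)(1/0.554 − 1/0.727) = 0.0780 J.
v = √(2·0.0780/0.0386) = 2.01 m/s.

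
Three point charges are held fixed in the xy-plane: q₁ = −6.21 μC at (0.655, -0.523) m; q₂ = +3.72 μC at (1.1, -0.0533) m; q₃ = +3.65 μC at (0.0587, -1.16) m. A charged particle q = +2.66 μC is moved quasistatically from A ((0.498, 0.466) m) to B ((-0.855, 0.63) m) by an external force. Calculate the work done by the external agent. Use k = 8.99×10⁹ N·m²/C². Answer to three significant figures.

For quasistatic motion the external work equals the change in potential energy: W_ext = qΔV = q(V_B − V_A).
At A: distances to the source charges are 1.00 m, 0.795 m, 1.68 m; V_A = Σ kqᵢ/rᵢ = 5800 V.
At B: distances to the source charges are 1.90 m, 2.07 m, 2.01 m; V_B = Σ kqᵢ/rᵢ = 3090 V.
ΔV = V_B − V_A = -2710 V.
W_ext = qΔV = (2.66×10⁻⁶ C)(-2710 V) = -7.20×10⁻³ J.

-7.20×10⁻³ J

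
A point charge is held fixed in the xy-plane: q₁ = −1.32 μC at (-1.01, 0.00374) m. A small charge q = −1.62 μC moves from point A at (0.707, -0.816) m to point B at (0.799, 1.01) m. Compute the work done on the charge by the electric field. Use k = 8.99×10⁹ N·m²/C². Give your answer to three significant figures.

The work done by the electric force is W_field = −ΔU = −q(V_B − V_A) = q(V_A − V_B).
At A: distance to the source charge is 1.90 m; V_A = kq₁/r = -6240 V.
At B: distance to the source charge is 2.07 m; V_B = kq₁/r = -5730 V.
ΔV = V_B − V_A = 504 V.
W_field = −qΔV = −(-1.62×10⁻⁶ C)(504 V) = 8.17×10⁻⁴ J.

8.17×10⁻⁴ J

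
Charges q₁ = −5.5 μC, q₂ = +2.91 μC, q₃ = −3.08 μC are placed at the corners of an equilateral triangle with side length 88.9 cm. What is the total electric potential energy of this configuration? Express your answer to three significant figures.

The assembly work is the sum of pairwise potential energies, U = Σ_{i<j} kqᵢqⱼ/rᵢⱼ.
All three pair separations equal the side length, 0.889 m.
U = (-0.162) + (0.171) + (-0.0906) = -0.0812 J.

-0.0812 J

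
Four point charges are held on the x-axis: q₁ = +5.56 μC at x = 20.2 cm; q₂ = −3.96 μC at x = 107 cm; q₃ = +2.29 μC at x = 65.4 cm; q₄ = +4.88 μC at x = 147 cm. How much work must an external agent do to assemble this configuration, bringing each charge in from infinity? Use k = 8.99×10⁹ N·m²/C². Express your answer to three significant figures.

-0.290 J

The work to assemble the configuration equals its total potential energy, U = Σ kqᵢqⱼ/rᵢⱼ over all pairs.
Pair separations: r₁₂ = 0.868 m, r₁₃ = 0.452 m, r₁₄ = 1.27 m, r₂₃ = 0.416 m, r₂₄ = 0.400 m, r₃₄ = 0.816 m.
Summing all 6 pair terms gives U = -0.290 J.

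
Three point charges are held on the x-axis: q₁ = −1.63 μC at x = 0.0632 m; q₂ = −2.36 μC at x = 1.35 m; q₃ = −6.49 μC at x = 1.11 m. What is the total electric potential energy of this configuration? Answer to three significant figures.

0.691 J

The work to assemble the configuration equals its total potential energy, U = Σ kqᵢqⱼ/rᵢⱼ over all pairs.
Pair separations: r₁₂ = 1.29 m, r₁₃ = 1.05 m, r₂₃ = 0.240 m.
U = (0.0269) + (0.0909) + (0.574) = 0.691 J.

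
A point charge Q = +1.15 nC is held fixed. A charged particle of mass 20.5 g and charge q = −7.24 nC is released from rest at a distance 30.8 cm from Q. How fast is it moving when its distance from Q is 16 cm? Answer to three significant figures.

Only the electrostatic force acts, so mechanical energy is conserved: ½mv² = U₁ − U₂ = kQq(1/r₁ − 1/r₂).
U₁ − U₂ = (8.99×10⁹ N·m²/C²)(1.15×10⁻⁹ C)(-7.24×10⁻⁹ C)(1/0.308 − 1/0.160) = 2.25×10⁻⁷ J.
v = √(2·2.25×10⁻⁷/0.0205) = 4.68×10⁻³ m/s.

4.68×10⁻³ m/s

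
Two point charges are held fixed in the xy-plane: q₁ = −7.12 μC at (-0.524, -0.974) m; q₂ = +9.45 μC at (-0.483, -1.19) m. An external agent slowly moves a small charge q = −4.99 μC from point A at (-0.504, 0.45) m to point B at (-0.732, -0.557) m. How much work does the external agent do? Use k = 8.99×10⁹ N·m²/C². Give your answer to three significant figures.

0.0964 J

For quasistatic motion the external work equals the change in potential energy: W_ext = qΔV = q(V_B − V_A).
At A: distances to the source charges are 1.42 m, 1.64 m; V_A = Σ kqᵢ/rᵢ = 6850 V.
At B: distances to the source charges are 0.466 m, 0.680 m; V_B = Σ kqᵢ/rᵢ = -1.25×10⁴ V.
ΔV = V_B − V_A = -1.93×10⁴ V.
W_ext = qΔV = (-4.99×10⁻⁶ C)(-1.93×10⁴ V) = 0.0964 J.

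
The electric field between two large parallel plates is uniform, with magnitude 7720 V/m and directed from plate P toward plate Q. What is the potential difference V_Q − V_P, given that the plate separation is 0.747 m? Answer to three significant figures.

In a uniform field, potential decreases in the direction of E: ΔV = −E·d for a displacement d parallel to E.
Going from P to Q is a displacement of 0.747 m along the field, so V_Q − V_P = −Ed = -5770 V.

-5770 V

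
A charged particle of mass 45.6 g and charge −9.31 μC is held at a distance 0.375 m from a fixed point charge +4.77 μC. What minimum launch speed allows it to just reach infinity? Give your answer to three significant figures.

6.83 m/s

To just escape, total mechanical energy must reach zero at infinity: ½mv²_min + U = 0, so ½mv²_min = −U = |kQq|/r.
|U| = |kQq|/r = (8.99×10⁹ N·m²/C²)(4.77×10⁻⁶)(9.31×10⁻⁶)/(0.375) = 1.06 J.
v_min = √(2|U|/m) = √(2·1.06/0.0456) = 6.83 m/s.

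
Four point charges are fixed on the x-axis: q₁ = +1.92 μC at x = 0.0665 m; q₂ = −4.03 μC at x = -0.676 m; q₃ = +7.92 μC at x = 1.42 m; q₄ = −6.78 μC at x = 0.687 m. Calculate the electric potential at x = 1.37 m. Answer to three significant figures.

1.33×10⁶ V

Electric potential is a scalar, so the contributions from each charge add algebraically: V = Σ kqᵢ/rᵢ.
Distances from the field point to each charge: r₁ = 1.30 m, r₂ = 2.05 m, r₃ = 0.0500 m, r₄ = 0.683 m.
V = k[(1.92×10⁻⁶)/(1.30) + (-4.03×10⁻⁶)/(2.05) + (7.92×10⁻⁶)/(0.0500) + (-6.78×10⁻⁶)/(0.683)] = 1.33×10⁶ V.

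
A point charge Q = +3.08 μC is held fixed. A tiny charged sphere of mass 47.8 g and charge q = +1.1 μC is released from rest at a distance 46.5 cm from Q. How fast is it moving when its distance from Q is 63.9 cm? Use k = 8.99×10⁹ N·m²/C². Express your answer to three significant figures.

Only the electrostatic force acts, so mechanical energy is conserved: ½mv² = U₁ − U₂ = kQq(1/r₁ − 1/r₂).
U₁ − U₂ = (8.99×10⁹ N·m²/C²)(3.08×10⁻⁶ C)(1.10×10⁻⁶ C)(1/0.465 − 1/0.639) = 0.0178 J.
v = √(2·0.0178/0.0478) = 0.864 m/s.

0.864 m/s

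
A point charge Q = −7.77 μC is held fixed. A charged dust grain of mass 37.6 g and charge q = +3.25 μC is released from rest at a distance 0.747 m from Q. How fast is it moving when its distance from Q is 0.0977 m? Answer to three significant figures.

Only the electrostatic force acts, so mechanical energy is conserved: ½mv² = U₁ − U₂ = kQq(1/r₁ − 1/r₂).
U₁ − U₂ = (8.99×10⁹ N·m²/C²)(-7.77×10⁻⁶ C)(3.25×10⁻⁶ C)(1/0.747 − 1/0.0977) = 2.02 J.
v = √(2·2.02/0.0376) = 10.4 m/s.

10.4 m/s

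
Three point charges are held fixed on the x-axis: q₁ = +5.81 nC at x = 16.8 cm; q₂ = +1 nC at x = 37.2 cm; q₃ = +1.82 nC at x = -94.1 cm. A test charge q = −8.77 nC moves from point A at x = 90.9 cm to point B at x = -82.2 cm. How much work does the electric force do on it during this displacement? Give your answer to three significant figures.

The work done by the electric force is W_field = −ΔU = −q(V_B − V_A) = q(V_A − V_B).
At A: distances to the source charges are 0.741 m, 0.537 m, 1.85 m; V_A = Σ kqᵢ/rᵢ = 96.1 V.
At B: distances to the source charges are 0.990 m, 1.19 m, 0.119 m; V_B = Σ kqᵢ/rᵢ = 198 V.
ΔV = V_B − V_A = 102 V.
W_field = −qΔV = −(-8.77×10⁻⁹ C)(102 V) = 8.92×10⁻⁷ J.

8.92×10⁻⁷ J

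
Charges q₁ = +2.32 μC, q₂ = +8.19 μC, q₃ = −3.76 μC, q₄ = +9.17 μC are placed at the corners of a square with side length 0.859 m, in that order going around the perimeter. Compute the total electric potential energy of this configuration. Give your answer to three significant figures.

The work to assemble the configuration equals its total potential energy, U = Σ kqᵢqⱼ/rᵢⱼ over all pairs.
The four side pairs have separation 0.859 m and the two diagonal pairs 1.21 m.
Summing all 6 pair terms gives U = 0.230 J.

0.230 J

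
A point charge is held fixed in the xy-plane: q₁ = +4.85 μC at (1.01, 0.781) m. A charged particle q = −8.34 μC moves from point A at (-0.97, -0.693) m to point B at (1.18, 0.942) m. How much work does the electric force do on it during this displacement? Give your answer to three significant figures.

The work done by the electric force is W_field = −ΔU = −q(V_B − V_A) = q(V_A − V_B).
At A: distance to the source charge is 2.47 m; V_A = kq₁/r = 1.77×10⁴ V.
At B: distance to the source charge is 0.234 m; V_B = kq₁/r = 1.86×10⁵ V.
ΔV = V_B − V_A = 1.69×10⁵ V.
W_field = −qΔV = −(-8.34×10⁻⁶ C)(1.69×10⁵ V) = 1.41 J.

1.41 J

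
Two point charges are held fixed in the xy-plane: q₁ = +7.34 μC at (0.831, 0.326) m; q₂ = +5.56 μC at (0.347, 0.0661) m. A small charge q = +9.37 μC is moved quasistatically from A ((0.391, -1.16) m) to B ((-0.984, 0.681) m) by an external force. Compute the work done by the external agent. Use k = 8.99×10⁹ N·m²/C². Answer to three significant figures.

-0.127 J

For quasistatic motion the external work equals the change in potential energy: W_ext = qΔV = q(V_B − V_A).
At A: distances to the source charges are 1.55 m, 1.23 m; V_A = Σ kqᵢ/rᵢ = 8.33×10⁴ V.
At B: distances to the source charges are 1.85 m, 1.47 m; V_B = Σ kqᵢ/rᵢ = 6.98×10⁴ V.
ΔV = V_B − V_A = -1.35×10⁴ V.
W_ext = qΔV = (9.37×10⁻⁶ C)(-1.35×10⁴ V) = -0.127 J.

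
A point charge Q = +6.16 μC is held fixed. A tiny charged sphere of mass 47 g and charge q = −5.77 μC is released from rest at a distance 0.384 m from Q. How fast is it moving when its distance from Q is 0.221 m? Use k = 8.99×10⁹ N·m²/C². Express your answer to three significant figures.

Only the electrostatic force acts, so mechanical energy is conserved: ½mv² = U₁ − U₂ = kQq(1/r₁ − 1/r₂).
U₁ − U₂ = (8.99×10⁹ N·m²/C²)(6.16×10⁻⁶ C)(-5.77×10⁻⁶ C)(1/0.384 − 1/0.221) = 0.614 J.
v = √(2·0.614/0.0470) = 5.11 m/s.

5.11 m/s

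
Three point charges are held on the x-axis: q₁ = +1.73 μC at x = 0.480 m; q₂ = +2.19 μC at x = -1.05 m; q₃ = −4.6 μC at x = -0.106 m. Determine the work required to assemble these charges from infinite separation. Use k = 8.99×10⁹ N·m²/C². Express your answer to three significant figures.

The assembly work is the sum of pairwise potential energies, U = Σ_{i<j} kqᵢqⱼ/rᵢⱼ.
Pair separations: r₁₂ = 1.53 m, r₁₃ = 0.586 m, r₂₃ = 0.944 m.
U = (0.0223) + (-0.122) + (-0.0959) = -0.196 J.

-0.196 J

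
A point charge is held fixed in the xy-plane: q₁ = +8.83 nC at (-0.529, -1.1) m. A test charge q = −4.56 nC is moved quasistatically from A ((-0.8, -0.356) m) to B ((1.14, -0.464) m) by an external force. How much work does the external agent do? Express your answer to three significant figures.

For quasistatic motion the external work equals the change in potential energy: W_ext = qΔV = q(V_B − V_A).
At A: distance to the source charge is 0.792 m; V_A = kq₁/r = 100 V.
At B: distance to the source charge is 1.79 m; V_B = kq₁/r = 44.4 V.
ΔV = V_B − V_A = -55.8 V.
W_ext = qΔV = (-4.56×10⁻⁹ C)(-55.8 V) = 2.54×10⁻⁷ J.

2.54×10⁻⁷ J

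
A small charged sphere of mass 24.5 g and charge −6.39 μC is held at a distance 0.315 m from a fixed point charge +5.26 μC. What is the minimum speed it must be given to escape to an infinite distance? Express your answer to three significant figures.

8.85 m/s

To just escape, total mechanical energy must reach zero at infinity: ½mv²_min + U = 0, so ½mv²_min = −U = |kQq|/r.
|U| = |kQq|/r = (8.99×10⁹ N·m²/C²)(5.26×10⁻⁶)(6.39×10⁻⁶)/(0.315) = 0.959 J.
v_min = √(2|U|/m) = √(2·0.959/0.0245) = 8.85 m/s.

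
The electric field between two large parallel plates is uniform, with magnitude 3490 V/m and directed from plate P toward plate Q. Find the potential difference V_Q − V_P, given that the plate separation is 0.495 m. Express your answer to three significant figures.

-1730 V

In a uniform field, potential decreases in the direction of E: ΔV = −E·d for a displacement d parallel to E.
Going from P to Q is a displacement of 0.495 m along the field, so V_Q − V_P = −Ed = -1730 V.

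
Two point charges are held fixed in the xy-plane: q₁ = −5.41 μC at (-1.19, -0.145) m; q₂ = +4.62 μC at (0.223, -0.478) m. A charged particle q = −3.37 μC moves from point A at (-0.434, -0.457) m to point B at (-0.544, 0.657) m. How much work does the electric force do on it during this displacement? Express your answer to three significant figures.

The work done by the electric force is W_field = −ΔU = −q(V_B − V_A) = q(V_A − V_B).
At A: distances to the source charges are 0.818 m, 0.657 m; V_A = Σ kqᵢ/rᵢ = 3720 V.
At B: distances to the source charges are 1.03 m, 1.37 m; V_B = Σ kqᵢ/rᵢ = -1.69×10⁴ V.
ΔV = V_B − V_A = -2.06×10⁴ V.
W_field = −qΔV = −(-3.37×10⁻⁶ C)(-2.06×10⁴ V) = -0.0695 J.

-0.0695 J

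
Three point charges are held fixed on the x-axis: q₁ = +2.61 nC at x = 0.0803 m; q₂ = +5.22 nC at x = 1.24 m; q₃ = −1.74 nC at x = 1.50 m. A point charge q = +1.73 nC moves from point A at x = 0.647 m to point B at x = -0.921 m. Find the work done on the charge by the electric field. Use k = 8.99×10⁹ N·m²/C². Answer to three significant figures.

1.10×10⁻⁷ J

The work done by the electric force is W_field = −ΔU = −q(V_B − V_A) = q(V_A − V_B).
At A: distances to the source charges are 0.567 m, 0.593 m, 0.853 m; V_A = Σ kqᵢ/rᵢ = 102 V.
At B: distances to the source charges are 1.00 m, 2.16 m, 2.42 m; V_B = Σ kqᵢ/rᵢ = 38.7 V.
ΔV = V_B − V_A = -63.5 V.
W_field = −qΔV = −(1.73×10⁻⁹ C)(-63.5 V) = 1.10×10⁻⁷ J.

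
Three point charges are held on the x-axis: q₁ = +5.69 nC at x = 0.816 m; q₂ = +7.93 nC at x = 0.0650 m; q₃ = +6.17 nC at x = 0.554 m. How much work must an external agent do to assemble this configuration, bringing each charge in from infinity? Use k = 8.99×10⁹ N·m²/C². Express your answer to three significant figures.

2.64×10⁻⁶ J

The assembly work is the sum of pairwise potential energies, U = Σ_{i<j} kqᵢqⱼ/rᵢⱼ.
Pair separations: r₁₂ = 0.751 m, r₁₃ = 0.262 m, r₂₃ = 0.489 m.
U = (5.40×10⁻⁷) + (1.20×10⁻⁶) + (9.00×10⁻⁷) = 2.64×10⁻⁶ J.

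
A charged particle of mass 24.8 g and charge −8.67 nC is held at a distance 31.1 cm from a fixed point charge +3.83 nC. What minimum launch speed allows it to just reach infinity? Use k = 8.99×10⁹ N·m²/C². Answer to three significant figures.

To just escape, total mechanical energy must reach zero at infinity: ½mv²_min + U = 0, so ½mv²_min = −U = |kQq|/r.
|U| = |kQq|/r = (8.99×10⁹ N·m²/C²)(3.83×10⁻⁹)(8.67×10⁻⁹)/(0.311) = 9.60×10⁻⁷ J.
v_min = √(2|U|/m) = √(2·9.60×10⁻⁷/0.0248) = 8.80×10⁻³ m/s.

8.80×10⁻³ m/s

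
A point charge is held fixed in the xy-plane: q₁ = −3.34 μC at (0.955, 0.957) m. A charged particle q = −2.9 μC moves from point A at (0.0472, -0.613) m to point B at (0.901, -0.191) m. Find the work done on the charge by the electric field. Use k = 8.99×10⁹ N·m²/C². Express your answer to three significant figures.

The work done by the electric force is W_field = −ΔU = −q(V_B − V_A) = q(V_A − V_B).
At A: distance to the source charge is 1.81 m; V_A = kq₁/r = -1.66×10⁴ V.
At B: distance to the source charge is 1.15 m; V_B = kq₁/r = -2.61×10⁴ V.
ΔV = V_B − V_A = -9570 V.
W_field = −qΔV = −(-2.90×10⁻⁶ C)(-9570 V) = -0.0278 J.

-0.0278 J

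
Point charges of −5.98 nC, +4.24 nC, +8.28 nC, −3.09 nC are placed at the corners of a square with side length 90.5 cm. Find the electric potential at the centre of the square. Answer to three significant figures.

The total potential is the scalar sum of each charge's contribution, V = Σ kqᵢ/rᵢ.
The distance from each corner to the centre is a√2/2 = 0.640 m.
V = k[(-5.98×10⁻⁹)/(0.640) + (4.24×10⁻⁹)/(0.640) + (8.28×10⁻⁹)/(0.640) + (-3.09×10⁻⁹)/(0.640)] = 48.5 V.

48.5 V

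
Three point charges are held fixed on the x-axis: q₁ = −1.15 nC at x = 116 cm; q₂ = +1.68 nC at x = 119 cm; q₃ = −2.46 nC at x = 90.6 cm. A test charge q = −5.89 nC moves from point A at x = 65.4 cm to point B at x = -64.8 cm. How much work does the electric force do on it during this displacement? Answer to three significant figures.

The work done by the electric force is W_field = −ΔU = −q(V_B − V_A) = q(V_A − V_B).
At A: distances to the source charges are 0.506 m, 0.536 m, 0.252 m; V_A = Σ kqᵢ/rᵢ = -80.0 V.
At B: distances to the source charges are 1.81 m, 1.84 m, 1.55 m; V_B = Σ kqᵢ/rᵢ = -11.7 V.
ΔV = V_B − V_A = 68.3 V.
W_field = −qΔV = −(-5.89×10⁻⁹ C)(68.3 V) = 4.02×10⁻⁷ J.

4.02×10⁻⁷ J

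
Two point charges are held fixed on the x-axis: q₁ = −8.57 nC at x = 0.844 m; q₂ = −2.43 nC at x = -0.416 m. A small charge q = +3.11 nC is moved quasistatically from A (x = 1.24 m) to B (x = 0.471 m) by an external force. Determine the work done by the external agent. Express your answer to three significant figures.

For quasistatic motion the external work equals the change in potential energy: W_ext = qΔV = q(V_B − V_A).
At A: distances to the source charges are 0.396 m, 1.66 m; V_A = Σ kqᵢ/rᵢ = -208 V.
At B: distances to the source charges are 0.373 m, 0.887 m; V_B = Σ kqᵢ/rᵢ = -231 V.
ΔV = V_B − V_A = -23.4 V.
W_ext = qΔV = (3.11×10⁻⁹ C)(-23.4 V) = -7.29×10⁻⁸ J.

-7.29×10⁻⁸ J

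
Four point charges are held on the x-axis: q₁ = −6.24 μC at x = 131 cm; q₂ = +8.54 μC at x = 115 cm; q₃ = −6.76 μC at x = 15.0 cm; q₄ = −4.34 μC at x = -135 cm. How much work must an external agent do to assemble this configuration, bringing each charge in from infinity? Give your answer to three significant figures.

The work to assemble the configuration equals its total potential energy, U = Σ kqᵢqⱼ/rᵢⱼ over all pairs.
Pair separations: r₁₂ = 0.160 m, r₁₃ = 1.16 m, r₁₄ = 2.66 m, r₂₃ = 1.00 m, r₂₄ = 2.50 m, r₃₄ = 1.50 m.
Summing all 6 pair terms gives U = -3.05 J.

-3.05 J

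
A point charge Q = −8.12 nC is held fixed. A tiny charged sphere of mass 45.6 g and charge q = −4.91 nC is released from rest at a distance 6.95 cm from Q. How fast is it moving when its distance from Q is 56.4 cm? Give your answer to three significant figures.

0.0141 m/s

Only the electrostatic force acts, so mechanical energy is conserved: ½mv² = U₁ − U₂ = kQq(1/r₁ − 1/r₂).
U₁ − U₂ = (8.99×10⁹ N·m²/C²)(-8.12×10⁻⁹ C)(-4.91×10⁻⁹ C)(1/0.0695 − 1/0.564) = 4.52×10⁻⁶ J.
v = √(2·4.52×10⁻⁶/0.0456) = 0.0141 m/s.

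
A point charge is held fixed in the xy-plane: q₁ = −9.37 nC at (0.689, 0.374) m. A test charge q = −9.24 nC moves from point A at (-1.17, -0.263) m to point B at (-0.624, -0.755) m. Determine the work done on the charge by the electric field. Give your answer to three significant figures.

The work done by the electric force is W_field = −ΔU = −q(V_B − V_A) = q(V_A − V_B).
At A: distance to the source charge is 1.97 m; V_A = kq₁/r = -42.9 V.
At B: distance to the source charge is 1.73 m; V_B = kq₁/r = -48.6 V.
ΔV = V_B − V_A = -5.78 V.
W_field = −qΔV = −(-9.24×10⁻⁹ C)(-5.78 V) = -5.34×10⁻⁸ J.

-5.34×10⁻⁸ J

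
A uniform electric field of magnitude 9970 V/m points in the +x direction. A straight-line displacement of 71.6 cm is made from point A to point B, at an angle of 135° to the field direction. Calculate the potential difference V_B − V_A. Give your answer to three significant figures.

5050 V

Only the component of displacement along E changes the potential: ΔV = −E·d·cosθ.
ΔV = −(9970 V/m)(0.716 m)cos135° = 5050 V.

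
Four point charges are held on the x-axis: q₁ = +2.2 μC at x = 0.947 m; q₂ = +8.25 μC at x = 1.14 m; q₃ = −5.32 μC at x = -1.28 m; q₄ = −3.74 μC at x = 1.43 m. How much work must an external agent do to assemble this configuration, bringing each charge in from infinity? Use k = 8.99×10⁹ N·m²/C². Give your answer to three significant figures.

The work to assemble the configuration equals its total potential energy, U = Σ kqᵢqⱼ/rᵢⱼ over all pairs.
Pair separations: r₁₂ = 0.193 m, r₁₃ = 2.23 m, r₁₄ = 0.483 m, r₂₃ = 2.42 m, r₂₄ = 0.290 m, r₃₄ = 2.71 m.
Summing all 6 pair terms gives U = -0.409 J.

-0.409 J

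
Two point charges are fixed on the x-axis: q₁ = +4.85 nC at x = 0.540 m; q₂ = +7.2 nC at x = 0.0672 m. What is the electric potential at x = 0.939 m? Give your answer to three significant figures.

Electric potential is a scalar, so the contributions from each charge add algebraically: V = Σ kqᵢ/rᵢ.
Distances from the field point to each charge: r₁ = 0.399 m, r₂ = 0.872 m.
V = k[(4.85×10⁻⁹)/(0.399) + (7.20×10⁻⁹)/(0.872)] = 184 V.

184 V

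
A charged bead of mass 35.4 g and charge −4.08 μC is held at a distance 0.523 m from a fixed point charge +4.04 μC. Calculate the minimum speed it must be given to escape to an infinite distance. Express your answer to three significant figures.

To just escape, total mechanical energy must reach zero at infinity: ½mv²_min + U = 0, so ½mv²_min = −U = |kQq|/r.
|U| = |kQq|/r = (8.99×10⁹ N·m²/C²)(4.04×10⁻⁶)(4.08×10⁻⁶)/(0.523) = 0.283 J.
v_min = √(2|U|/m) = √(2·0.283/0.0354) = 4.00 m/s.

4.00 m/s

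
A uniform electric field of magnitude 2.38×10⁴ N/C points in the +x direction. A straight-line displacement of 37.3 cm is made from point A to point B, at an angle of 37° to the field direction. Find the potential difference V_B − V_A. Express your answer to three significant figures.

-7090 V

Only the component of displacement along E changes the potential: ΔV = −E·d·cosθ.
ΔV = −(2.38×10⁴ V/m)(0.373 m)cos37° = -7090 V.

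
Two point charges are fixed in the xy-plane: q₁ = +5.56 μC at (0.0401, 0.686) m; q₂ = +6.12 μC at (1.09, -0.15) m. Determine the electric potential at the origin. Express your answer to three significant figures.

Electric potential is a scalar, so the contributions from each charge add algebraically: V = Σ kqᵢ/rᵢ.
Distances from the field point to each charge: r₁ = 0.687 m, r₂ = 1.10 m.
V = k[(5.56×10⁻⁶)/(0.687) + (6.12×10⁻⁶)/(1.10)] = 1.23×10⁵ V.

1.23×10⁵ V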